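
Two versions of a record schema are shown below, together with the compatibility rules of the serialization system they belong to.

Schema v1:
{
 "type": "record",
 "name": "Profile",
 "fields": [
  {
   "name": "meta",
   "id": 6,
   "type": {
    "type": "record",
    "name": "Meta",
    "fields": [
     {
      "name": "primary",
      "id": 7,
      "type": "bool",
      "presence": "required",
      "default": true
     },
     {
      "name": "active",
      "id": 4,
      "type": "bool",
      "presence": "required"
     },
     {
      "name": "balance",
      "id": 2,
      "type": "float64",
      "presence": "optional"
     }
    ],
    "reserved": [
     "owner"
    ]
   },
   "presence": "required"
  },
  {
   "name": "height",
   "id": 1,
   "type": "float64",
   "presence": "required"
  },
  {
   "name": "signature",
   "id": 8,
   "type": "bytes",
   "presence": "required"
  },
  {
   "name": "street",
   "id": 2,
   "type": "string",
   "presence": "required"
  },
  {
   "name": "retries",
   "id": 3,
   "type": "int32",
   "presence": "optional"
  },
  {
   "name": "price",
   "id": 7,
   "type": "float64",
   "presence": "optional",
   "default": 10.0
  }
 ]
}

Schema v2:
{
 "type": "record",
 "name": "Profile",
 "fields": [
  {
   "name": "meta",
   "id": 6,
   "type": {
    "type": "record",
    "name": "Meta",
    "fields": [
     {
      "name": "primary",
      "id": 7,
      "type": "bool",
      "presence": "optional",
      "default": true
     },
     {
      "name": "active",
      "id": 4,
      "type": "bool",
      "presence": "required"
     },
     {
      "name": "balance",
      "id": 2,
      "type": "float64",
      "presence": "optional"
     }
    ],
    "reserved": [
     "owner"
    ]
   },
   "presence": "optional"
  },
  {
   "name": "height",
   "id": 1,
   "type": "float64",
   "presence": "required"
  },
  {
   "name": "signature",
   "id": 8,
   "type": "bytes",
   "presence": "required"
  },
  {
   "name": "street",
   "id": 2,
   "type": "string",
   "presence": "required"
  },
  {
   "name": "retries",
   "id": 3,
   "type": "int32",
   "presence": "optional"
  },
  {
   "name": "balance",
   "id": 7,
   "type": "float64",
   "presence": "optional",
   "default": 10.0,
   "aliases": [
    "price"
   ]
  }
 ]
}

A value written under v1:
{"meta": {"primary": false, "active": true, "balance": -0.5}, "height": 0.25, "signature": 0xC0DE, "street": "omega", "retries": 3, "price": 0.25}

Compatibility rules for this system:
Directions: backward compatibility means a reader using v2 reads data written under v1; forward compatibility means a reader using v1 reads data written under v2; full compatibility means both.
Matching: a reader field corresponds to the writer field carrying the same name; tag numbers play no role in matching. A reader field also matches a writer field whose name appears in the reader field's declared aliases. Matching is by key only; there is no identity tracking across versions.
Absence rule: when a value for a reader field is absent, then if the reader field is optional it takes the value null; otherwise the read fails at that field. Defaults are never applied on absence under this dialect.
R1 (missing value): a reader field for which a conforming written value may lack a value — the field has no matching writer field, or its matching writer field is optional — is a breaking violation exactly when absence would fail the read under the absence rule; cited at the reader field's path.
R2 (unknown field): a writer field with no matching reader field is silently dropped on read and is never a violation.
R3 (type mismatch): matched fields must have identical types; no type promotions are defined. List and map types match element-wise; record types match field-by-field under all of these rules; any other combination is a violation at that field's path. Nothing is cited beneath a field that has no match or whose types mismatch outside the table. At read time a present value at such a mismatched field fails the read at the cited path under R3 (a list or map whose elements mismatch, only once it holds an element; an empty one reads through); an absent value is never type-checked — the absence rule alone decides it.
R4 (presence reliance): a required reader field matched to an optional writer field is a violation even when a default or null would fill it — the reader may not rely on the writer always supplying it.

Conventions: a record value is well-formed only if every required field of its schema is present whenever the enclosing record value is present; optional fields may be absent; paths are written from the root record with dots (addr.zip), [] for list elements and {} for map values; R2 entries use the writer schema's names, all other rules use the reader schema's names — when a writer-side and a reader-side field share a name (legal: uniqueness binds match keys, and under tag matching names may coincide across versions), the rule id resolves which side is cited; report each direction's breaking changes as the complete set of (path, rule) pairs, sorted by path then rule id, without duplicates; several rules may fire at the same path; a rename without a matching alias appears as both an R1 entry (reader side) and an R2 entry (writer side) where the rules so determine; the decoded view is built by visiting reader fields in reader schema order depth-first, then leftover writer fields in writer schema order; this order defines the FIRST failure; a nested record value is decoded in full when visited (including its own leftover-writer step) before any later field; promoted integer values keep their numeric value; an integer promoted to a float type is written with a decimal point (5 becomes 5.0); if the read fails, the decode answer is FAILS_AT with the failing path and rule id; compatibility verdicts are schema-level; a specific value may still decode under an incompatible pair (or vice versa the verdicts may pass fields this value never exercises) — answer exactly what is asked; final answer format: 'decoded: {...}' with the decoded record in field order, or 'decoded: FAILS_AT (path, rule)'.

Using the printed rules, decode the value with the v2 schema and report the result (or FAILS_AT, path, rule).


the writer's type comes first in each Profile pair
decode walk for Profile under reader schema v2:
  meta.primary := false
  meta.active := true
  meta.balance := -0.5
  height := 0.25
  signature := 0xC0DE
  street := "omega"
  retries := 3
  balance := 0.25 (from writer price)
  => decoded: {"meta": {"primary": false, "active": true, "balance": -0.5}, "height": 0.25, "signature": 0xC0DE, "street": "omega", "retries": 3, "balance": 0.25}
remaining Profile differences; none change what is asked:
  field primary in record Meta: required changed to optional -> matters for Profile compatibility verdicts, not for this value's decode
  field meta in record Profile: required changed to optional -> matters for Profile compatibility verdicts, not for this value's decode

decoded: {"meta": {"primary": false, "active": true, "balance": -0.5}, "height": 0.25, "signature": 0xC0DE, "street": "omega", "retries": 3, "balance": 0.25}


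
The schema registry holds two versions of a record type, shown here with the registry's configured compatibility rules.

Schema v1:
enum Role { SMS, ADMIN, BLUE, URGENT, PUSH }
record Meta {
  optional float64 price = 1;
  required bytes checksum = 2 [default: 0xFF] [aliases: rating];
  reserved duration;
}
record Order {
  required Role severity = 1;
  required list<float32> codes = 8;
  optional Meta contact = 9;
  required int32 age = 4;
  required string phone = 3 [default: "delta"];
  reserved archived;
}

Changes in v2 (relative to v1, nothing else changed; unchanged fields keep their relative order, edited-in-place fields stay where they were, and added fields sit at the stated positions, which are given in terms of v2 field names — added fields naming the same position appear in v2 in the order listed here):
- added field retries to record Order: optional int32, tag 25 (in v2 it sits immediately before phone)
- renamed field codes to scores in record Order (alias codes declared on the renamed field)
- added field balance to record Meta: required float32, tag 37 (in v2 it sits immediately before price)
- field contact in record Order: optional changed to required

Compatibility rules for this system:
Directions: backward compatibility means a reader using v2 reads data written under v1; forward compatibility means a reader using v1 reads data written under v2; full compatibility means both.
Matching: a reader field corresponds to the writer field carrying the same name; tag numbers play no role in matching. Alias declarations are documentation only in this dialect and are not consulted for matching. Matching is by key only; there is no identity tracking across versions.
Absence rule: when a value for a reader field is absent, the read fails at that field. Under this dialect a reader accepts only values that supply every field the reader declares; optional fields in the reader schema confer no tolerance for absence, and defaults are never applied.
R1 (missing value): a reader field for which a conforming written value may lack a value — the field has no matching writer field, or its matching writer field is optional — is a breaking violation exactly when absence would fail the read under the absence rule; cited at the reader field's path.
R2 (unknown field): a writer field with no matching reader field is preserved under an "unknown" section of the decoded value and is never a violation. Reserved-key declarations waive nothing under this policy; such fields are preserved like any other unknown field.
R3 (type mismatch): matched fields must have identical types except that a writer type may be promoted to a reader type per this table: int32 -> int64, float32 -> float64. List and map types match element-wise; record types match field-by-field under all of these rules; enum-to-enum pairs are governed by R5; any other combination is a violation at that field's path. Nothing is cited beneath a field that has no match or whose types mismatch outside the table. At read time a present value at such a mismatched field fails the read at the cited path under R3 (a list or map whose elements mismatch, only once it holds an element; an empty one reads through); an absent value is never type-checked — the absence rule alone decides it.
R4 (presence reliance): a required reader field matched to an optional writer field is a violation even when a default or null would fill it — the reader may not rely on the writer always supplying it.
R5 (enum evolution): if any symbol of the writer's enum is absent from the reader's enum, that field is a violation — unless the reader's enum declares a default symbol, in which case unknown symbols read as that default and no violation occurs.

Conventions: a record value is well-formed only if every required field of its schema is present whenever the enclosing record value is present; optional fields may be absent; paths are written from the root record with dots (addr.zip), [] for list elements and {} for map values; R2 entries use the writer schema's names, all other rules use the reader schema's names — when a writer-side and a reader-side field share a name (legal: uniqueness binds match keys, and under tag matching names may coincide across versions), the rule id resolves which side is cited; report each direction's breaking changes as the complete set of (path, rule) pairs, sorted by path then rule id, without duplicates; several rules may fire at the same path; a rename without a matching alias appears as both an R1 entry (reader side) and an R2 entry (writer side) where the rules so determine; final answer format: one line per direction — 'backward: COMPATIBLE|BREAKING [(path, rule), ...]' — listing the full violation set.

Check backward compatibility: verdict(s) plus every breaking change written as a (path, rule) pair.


backward: BREAKING [(contact, R1), (contact, R4), (contact.balance, R1), (contact.price, R1), (retries, R1), (scores, R1)]

in Order below, arrows point writer -> reader
backward pass over Order, reader schema v2, writer schema v1:
  severity: Role -> Role, writer required; from severity
  no writer field matches reader scores
  contact: Meta -> Meta, writer optional; from contact
  age: int32 -> int32, writer required; from age
  no writer field matches reader retries
  phone: string -> string, writer required; from phone
  writer field codes has no reader counterpart
  no writer field matches reader contact.balance
  contact.price: float64 -> float64, writer optional; from contact.price
  contact.checksum: bytes -> bytes, writer required; from contact.checksum
  breaking: (contact, R1)
  breaking: (contact, R4)
  breaking: (contact.balance, R1)
  breaking: (contact.price, R1)
  breaking: (retries, R1)
  breaking: (scores, R1)
  => backward verdict for Order: BREAKING, 6 violation(s)


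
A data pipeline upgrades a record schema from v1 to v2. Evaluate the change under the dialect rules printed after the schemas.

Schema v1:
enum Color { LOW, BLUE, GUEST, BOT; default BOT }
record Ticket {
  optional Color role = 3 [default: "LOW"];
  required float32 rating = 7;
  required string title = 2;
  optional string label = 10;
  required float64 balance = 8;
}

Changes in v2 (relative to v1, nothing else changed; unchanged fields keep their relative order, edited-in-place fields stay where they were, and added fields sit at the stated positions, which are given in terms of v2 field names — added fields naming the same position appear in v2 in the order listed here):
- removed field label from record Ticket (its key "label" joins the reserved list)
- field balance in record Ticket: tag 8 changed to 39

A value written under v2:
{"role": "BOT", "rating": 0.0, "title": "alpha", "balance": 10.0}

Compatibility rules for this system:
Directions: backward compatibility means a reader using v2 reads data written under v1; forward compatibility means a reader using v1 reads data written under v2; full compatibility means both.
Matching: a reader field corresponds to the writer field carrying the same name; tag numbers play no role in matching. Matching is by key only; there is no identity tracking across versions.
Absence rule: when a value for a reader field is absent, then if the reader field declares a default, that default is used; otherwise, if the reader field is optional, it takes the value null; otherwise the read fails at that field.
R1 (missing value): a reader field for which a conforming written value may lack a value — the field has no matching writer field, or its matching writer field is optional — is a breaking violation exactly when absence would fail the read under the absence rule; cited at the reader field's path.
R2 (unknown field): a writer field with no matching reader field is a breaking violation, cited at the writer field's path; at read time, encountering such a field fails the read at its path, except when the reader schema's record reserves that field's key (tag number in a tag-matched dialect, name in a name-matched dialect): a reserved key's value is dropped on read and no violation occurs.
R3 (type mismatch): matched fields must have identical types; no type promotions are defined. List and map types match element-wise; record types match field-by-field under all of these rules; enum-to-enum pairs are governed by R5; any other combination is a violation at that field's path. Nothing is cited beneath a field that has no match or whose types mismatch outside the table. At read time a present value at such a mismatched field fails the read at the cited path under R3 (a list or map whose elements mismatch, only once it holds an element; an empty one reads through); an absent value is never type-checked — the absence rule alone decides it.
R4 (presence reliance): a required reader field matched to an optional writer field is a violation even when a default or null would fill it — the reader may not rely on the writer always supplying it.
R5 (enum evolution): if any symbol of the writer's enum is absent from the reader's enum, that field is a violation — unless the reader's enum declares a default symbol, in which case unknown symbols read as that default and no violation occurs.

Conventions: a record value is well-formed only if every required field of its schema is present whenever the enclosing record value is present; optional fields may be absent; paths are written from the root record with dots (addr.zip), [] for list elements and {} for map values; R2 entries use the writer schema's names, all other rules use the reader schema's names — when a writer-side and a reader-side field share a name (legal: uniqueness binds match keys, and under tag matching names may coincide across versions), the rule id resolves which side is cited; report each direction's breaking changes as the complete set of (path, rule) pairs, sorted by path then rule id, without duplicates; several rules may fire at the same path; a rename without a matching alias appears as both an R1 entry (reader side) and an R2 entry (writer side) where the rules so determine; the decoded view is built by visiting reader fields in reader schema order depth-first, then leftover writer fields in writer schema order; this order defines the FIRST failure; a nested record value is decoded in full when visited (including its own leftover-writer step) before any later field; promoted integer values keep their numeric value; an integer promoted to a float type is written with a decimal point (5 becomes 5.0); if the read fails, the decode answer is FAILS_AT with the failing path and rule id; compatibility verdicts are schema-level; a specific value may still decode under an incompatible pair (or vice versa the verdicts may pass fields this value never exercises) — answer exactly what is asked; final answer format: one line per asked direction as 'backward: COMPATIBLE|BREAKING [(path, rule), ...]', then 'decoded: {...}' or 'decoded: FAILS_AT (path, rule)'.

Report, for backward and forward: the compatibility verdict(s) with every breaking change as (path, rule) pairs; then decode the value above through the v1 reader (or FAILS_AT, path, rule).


the writer's type comes first in each Ticket pair
backward pass over Ticket, reader schema v2, writer schema v1:
  role <- role (Color -> Color, writer optional)
  rating <- rating (float32 -> float32, writer required)
  title <- title (string -> string, writer required)
  balance <- balance (float64 -> float64, writer required)
  writer field label has no reader counterpart
  nothing fires on Ticket: backward is COMPATIBLE
forward pass over Ticket, reader schema v1, writer schema v2:
  role <- role (Color -> Color, writer optional)
  rating <- rating (float32 -> float32, writer required)
  title <- title (string -> string, writer required)
  no writer field matches reader label
  balance <- balance (float64 -> float64, writer required)
  nothing fires on Ticket: forward is COMPATIBLE
decoding the Ticket value with the v1 reader:
  role := "BOT"
  rating := 0.0
  title := "alpha"
  label := null (not supplied -> null)
  balance := 10.0
  => decoded: {"role": "BOT", "rating": 0.0, "title": "alpha", "label": null, "balance": 10.0}

backward: COMPATIBLE []; forward: COMPATIBLE []; decoded: {"role": "BOT", "rating": 0.0, "title": "alpha", "label": null, "balance": 10.0}


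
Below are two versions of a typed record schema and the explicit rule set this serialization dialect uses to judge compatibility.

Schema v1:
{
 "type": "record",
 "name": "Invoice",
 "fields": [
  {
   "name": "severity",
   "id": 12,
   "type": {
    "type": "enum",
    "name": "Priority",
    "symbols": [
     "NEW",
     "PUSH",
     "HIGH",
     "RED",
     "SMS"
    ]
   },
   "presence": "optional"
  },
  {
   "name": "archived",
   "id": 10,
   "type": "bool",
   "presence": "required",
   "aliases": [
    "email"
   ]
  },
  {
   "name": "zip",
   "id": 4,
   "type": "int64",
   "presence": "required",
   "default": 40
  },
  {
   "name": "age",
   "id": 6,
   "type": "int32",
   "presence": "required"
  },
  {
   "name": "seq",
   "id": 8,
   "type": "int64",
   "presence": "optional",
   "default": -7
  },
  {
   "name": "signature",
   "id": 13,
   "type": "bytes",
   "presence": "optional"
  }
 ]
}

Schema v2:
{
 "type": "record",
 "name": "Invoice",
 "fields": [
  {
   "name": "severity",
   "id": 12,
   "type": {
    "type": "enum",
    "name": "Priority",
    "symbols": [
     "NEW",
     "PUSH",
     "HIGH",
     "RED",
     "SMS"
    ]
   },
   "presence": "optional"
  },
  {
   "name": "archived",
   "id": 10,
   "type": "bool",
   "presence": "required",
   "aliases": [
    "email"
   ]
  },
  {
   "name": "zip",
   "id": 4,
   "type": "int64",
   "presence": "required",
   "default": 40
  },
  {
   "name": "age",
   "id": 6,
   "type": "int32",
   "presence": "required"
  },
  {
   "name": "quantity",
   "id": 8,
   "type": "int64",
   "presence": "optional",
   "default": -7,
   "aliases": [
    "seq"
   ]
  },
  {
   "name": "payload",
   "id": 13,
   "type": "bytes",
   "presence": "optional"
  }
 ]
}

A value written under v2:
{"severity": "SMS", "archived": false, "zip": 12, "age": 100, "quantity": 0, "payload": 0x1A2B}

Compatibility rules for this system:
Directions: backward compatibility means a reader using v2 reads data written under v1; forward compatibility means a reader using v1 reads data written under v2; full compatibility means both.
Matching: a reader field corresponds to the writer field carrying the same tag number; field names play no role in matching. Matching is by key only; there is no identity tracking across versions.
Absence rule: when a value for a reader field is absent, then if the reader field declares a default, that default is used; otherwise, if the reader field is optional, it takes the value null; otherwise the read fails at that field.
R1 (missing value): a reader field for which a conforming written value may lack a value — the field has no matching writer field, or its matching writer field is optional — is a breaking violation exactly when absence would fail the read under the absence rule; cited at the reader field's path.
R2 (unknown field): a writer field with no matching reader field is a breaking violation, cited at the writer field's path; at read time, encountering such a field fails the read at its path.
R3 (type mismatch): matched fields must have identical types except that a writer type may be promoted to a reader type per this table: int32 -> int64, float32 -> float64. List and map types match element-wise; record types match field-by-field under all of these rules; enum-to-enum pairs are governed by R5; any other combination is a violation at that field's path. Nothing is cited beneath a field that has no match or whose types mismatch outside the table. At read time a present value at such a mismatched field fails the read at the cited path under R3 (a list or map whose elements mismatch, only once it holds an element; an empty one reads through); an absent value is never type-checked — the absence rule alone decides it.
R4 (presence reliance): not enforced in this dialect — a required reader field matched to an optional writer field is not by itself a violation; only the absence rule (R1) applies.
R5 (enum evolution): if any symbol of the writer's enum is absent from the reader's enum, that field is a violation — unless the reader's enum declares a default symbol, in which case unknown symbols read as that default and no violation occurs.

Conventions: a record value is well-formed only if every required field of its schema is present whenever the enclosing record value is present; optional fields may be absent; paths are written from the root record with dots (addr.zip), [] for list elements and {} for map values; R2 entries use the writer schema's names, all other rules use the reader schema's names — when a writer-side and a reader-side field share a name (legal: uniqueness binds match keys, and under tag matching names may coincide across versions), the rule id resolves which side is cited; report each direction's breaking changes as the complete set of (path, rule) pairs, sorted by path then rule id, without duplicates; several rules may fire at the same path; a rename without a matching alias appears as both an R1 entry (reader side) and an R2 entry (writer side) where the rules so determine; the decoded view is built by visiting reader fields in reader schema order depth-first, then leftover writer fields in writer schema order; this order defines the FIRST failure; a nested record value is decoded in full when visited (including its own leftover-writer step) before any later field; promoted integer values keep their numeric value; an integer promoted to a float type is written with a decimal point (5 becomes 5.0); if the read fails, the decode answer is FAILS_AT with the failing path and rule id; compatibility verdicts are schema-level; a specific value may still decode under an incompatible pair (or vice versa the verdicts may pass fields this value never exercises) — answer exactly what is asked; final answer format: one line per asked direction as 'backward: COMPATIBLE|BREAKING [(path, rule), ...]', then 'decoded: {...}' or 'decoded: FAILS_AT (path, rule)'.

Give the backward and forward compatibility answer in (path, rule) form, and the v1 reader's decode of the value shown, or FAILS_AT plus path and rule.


the writer's type comes first in each Invoice pair
backward for Invoice (reader v2, writer v1):
  severity: paired with writer severity (Priority -> Priority; writer optional)
  archived: paired with writer archived (bool -> bool; writer required)
  zip: paired with writer zip (int64 -> int64; writer required)
  age: paired with writer age (int32 -> int32; writer required)
  quantity: paired with writer seq (int64 -> int64; writer optional)
  payload: paired with writer signature (bytes -> bytes; writer optional)
  => no violations; backward on Invoice: COMPATIBLE
forward for Invoice (reader v1, writer v2):
  severity: paired with writer severity (Priority -> Priority; writer optional)
  archived: paired with writer archived (bool -> bool; writer required)
  zip: paired with writer zip (int64 -> int64; writer required)
  age: paired with writer age (int32 -> int32; writer required)
  seq: paired with writer quantity (int64 -> int64; writer optional)
  signature: paired with writer payload (bytes -> bytes; writer optional)
  => no violations; forward on Invoice: COMPATIBLE
migrating the Invoice value to v1:
  severity := "SMS"
  archived := false
  zip := 12
  age := 100
  seq := 0 (from writer quantity)
  signature := 0x1A2B (from writer payload)
  => decoded: {"severity": "SMS", "archived": false, "zip": 12, "age": 100, "seq": 0, "signature": 0x1A2B}

backward: COMPATIBLE []; forward: COMPATIBLE []; decoded: {"severity": "SMS", "archived": false, "zip": 12, "age": 100, "seq": 0, "signature": 0x1A2B}


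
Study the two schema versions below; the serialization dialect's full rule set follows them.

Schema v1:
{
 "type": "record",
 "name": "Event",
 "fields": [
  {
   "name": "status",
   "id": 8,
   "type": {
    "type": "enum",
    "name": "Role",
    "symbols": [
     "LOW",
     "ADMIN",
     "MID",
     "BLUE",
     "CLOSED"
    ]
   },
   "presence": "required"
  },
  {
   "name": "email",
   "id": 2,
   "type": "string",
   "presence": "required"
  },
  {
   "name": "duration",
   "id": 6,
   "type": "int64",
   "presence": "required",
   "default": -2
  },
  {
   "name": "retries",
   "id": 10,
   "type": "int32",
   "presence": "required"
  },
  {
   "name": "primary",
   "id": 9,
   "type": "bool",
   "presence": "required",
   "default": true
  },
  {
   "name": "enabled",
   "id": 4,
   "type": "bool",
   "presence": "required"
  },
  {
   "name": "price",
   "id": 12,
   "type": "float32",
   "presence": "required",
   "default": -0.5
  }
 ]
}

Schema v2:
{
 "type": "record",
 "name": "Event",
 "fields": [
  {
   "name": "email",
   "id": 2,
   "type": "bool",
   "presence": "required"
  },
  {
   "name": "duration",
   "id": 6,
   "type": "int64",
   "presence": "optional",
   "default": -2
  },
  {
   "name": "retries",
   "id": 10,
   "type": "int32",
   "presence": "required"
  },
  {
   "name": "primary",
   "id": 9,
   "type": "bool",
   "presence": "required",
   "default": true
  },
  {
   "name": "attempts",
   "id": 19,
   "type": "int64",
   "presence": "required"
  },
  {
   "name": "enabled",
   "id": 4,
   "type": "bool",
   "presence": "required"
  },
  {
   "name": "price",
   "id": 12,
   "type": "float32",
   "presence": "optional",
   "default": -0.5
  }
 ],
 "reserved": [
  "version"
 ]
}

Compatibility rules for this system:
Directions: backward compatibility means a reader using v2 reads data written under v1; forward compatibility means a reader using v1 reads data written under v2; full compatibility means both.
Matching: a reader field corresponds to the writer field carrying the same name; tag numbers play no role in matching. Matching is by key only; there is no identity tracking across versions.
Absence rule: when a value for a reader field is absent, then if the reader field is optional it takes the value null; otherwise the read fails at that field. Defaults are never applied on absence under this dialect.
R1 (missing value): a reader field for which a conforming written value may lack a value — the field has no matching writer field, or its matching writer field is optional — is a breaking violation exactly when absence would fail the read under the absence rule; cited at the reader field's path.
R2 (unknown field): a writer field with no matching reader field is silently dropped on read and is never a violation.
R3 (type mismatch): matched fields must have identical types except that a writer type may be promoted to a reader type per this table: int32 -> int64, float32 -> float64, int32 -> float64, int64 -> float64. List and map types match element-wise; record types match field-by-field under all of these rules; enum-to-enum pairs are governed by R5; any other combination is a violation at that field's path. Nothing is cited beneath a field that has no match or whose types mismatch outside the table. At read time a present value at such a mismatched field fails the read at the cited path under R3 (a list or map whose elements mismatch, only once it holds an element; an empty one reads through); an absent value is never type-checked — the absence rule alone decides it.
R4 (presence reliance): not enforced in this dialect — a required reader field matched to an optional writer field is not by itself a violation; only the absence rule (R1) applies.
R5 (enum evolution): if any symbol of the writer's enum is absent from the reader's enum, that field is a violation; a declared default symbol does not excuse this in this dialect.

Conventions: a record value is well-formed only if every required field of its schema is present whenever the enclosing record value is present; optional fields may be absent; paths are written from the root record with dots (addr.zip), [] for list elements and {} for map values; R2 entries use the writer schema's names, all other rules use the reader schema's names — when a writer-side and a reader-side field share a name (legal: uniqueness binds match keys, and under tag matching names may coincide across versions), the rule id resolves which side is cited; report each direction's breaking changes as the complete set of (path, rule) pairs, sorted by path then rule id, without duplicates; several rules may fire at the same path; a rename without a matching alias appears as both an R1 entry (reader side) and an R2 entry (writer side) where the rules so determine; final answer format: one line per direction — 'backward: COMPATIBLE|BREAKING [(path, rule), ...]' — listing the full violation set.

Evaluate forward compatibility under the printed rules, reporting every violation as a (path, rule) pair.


the writer's type comes first in each Event pair
forward analysis of Event with v1 as reader and v2 as writer:
  status: no writer-side match
  writer required, bool -> string: reader email maps from writer email
  writer optional, int64 -> int64: reader duration maps from writer duration
  writer required, int32 -> int32: reader retries maps from writer retries
  writer required, bool -> bool: reader primary maps from writer primary
  writer required, bool -> bool: reader enabled maps from writer enabled
  writer optional, float32 -> float32: reader price maps from writer price
  leftover writer field: attempts
  breaking: (duration, R1)
  breaking: (email, R3)
  breaking: (price, R1)
  breaking: (status, R1)
  => forward: BREAKING (4)
the rest of the Event diff is inert for this question:
  added field attempts to record Event: required int64, tag 19 (in v2 it sits immediately before enabled) -> matters only for Event's backward compatibility — outside the asked direction

forward: BREAKING [(duration, R1), (email, R3), (price, R1), (status, R1)]


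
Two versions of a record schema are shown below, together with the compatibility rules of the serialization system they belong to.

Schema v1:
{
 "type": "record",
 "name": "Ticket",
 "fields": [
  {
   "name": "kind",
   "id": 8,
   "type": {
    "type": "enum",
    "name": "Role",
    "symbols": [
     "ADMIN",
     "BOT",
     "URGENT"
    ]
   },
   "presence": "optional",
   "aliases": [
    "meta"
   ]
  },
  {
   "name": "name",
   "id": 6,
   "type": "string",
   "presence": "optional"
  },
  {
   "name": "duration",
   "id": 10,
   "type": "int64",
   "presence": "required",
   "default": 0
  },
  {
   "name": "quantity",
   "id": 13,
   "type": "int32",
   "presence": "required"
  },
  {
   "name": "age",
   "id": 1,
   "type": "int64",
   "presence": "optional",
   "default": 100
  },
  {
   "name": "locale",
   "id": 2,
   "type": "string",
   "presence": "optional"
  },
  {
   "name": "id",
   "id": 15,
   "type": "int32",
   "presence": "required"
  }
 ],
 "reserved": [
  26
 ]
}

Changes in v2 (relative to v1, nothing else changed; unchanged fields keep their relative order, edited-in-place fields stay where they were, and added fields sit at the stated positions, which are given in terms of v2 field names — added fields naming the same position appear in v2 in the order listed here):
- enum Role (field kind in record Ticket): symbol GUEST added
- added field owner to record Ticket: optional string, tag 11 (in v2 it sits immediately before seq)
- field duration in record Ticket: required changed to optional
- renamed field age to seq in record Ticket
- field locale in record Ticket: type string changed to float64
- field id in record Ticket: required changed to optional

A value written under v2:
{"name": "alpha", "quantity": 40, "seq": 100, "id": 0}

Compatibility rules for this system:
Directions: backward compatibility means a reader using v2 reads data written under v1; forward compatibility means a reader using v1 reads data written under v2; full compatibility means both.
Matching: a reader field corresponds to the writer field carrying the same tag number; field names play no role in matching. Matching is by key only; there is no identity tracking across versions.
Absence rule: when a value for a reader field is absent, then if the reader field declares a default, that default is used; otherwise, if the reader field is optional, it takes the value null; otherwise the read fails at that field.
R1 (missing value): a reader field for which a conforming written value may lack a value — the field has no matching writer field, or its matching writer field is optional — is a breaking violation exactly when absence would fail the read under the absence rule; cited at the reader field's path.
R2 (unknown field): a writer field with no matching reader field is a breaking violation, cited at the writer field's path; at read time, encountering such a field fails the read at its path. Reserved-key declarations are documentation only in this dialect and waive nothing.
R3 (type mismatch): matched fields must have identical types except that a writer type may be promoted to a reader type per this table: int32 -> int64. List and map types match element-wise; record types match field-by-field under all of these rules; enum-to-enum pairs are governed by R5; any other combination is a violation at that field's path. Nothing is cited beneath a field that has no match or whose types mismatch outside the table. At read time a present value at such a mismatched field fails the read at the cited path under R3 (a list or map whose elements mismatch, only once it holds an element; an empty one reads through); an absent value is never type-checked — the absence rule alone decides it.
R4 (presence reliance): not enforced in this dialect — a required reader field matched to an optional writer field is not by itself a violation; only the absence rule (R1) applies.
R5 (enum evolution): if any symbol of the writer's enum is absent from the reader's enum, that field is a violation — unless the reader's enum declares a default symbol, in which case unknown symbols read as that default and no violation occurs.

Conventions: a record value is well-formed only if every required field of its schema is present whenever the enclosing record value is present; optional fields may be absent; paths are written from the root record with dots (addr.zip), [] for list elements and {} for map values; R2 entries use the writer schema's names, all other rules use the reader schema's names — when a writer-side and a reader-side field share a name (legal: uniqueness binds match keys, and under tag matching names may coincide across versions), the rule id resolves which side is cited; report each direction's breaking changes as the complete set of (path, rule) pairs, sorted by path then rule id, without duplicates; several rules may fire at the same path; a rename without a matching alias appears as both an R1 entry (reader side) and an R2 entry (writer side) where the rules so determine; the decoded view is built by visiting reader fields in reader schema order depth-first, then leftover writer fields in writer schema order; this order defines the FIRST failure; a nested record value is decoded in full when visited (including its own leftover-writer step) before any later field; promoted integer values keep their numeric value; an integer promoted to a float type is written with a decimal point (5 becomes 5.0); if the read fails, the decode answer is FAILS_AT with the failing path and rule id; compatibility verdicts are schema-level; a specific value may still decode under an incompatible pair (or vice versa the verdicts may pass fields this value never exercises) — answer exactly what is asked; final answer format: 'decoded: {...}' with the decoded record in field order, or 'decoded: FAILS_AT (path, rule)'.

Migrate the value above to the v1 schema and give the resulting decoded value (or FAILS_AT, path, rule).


decoded: {"kind": null, "name": "alpha", "duration": 0, "quantity": 40, "age": 100, "locale": null, "id": 0}

each type pair in Ticket: writer, then reader
decode walk for Ticket under reader schema v1:
  kind := null (not supplied -> null)
  name := "alpha"
  duration := 0 (no value, default fills)
  quantity := 40
  age := 100 (from writer seq)
  locale := null (not supplied -> null)
  id := 0
  => decoded: {"kind": null, "name": "alpha", "duration": 0, "quantity": 40, "age": 100, "locale": null, "id": 0}
checking off the Ticket differences that do not matter here:
  enum Role (field kind in record Ticket): symbol GUEST added -> a verdict-level change on Ticket — the shown value reads the same
  added field owner to record Ticket: optional string, tag 11 (in v2 it sits immediately before seq) -> a verdict-level change on Ticket — the shown value reads the same
  field duration in record Ticket: required changed to optional -> fires no rule on Ticket under this dialect and leaves the result unchanged
  renamed field age to seq in record Ticket -> fires no rule on Ticket under this dialect and leaves the result unchanged
  field locale in record Ticket: type string changed to float64 -> a verdict-level change on Ticket — the shown value reads the same
  field id in record Ticket: required changed to optional -> a verdict-level change on Ticket — the shown value reads the same


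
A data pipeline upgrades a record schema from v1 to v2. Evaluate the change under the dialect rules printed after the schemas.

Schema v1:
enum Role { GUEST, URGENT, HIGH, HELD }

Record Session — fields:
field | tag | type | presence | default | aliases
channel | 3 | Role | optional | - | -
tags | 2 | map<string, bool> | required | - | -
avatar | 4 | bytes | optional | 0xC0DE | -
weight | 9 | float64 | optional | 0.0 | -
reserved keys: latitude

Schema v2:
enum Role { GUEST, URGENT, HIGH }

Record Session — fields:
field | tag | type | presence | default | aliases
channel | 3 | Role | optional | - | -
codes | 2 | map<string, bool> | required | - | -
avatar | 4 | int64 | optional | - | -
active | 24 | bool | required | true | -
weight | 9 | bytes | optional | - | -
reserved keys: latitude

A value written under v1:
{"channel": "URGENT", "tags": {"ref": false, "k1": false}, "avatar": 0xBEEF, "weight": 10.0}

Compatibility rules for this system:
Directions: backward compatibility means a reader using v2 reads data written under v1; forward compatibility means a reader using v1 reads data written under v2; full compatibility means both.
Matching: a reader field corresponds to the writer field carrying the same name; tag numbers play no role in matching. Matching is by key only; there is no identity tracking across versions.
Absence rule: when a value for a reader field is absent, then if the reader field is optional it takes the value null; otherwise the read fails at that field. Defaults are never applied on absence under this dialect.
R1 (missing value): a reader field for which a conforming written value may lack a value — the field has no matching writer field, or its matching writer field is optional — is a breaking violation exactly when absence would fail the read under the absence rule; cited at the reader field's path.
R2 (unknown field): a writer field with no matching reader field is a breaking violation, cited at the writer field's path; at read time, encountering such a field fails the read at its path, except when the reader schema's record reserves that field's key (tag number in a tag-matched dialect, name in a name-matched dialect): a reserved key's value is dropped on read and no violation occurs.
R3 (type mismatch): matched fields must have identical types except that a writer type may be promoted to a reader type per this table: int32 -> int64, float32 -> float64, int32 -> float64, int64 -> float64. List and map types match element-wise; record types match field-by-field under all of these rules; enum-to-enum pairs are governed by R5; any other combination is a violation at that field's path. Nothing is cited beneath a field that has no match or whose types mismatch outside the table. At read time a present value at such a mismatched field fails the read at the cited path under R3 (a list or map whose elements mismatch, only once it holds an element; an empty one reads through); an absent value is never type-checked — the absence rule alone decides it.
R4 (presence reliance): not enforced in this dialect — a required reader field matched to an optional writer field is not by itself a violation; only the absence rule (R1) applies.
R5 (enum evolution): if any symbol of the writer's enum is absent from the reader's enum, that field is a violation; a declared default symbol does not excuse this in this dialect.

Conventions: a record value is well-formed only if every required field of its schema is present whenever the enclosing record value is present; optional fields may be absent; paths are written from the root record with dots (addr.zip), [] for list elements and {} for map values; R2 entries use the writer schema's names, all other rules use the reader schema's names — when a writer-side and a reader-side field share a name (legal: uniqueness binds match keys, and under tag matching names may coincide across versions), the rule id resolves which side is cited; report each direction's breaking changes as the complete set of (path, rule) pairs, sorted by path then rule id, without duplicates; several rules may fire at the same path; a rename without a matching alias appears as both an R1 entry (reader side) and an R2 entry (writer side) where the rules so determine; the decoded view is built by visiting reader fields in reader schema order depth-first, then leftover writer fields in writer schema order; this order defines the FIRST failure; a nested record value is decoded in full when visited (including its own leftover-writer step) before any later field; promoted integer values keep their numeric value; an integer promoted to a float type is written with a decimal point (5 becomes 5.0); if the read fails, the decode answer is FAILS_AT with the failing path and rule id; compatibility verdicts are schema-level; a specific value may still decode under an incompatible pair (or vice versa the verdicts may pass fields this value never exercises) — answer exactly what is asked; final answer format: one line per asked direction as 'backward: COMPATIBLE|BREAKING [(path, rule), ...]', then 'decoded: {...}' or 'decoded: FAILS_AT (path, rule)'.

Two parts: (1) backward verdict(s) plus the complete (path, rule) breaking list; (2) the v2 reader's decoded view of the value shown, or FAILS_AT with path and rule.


each type pair in Session: writer, then reader
checking backward for Session: reader v2 against writer v1:
  channel <- channel (Role -> Role, writer optional)
  no writer field matches reader codes
  avatar <- avatar (bytes -> int64, writer optional)
  no writer field matches reader active
  weight <- weight (float64 -> bytes, writer optional)
  leftover writer field: tags
  violation R1 at active
  violation R3 at avatar
  violation R5 at channel
  violation R1 at codes
  violation R2 at tags
  violation R3 at weight
  => backward: BREAKING (6)
migrating the Session value to v2:
  channel := "URGENT"
  read fails at codes under R1 (no fill)
  => FAILS_AT (codes, R1)

backward: BREAKING [(active, R1), (avatar, R3), (channel, R5), (codes, R1), (tags, R2), (weight, R3)]; decoded: FAILS_AT (codes, R1)
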